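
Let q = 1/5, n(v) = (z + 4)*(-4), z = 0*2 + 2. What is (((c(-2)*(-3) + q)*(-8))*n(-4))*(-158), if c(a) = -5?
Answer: -2305536/5 ≈ -4.6111e+5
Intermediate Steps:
z = 2 (z = 0 + 2 = 2)
n(v) = -24 (n(v) = (2 + 4)*(-4) = 6*(-4) = -24)
q = ⅕ ≈ 0.20000
(((c(-2)*(-3) + q)*(-8))*n(-4))*(-158) = (((-5*(-3) + ⅕)*(-8))*(-24))*(-158) = (((15 + ⅕)*(-8))*(-24))*(-158) = (((76/5)*(-8))*(-24))*(-158) = -608/5*(-24)*(-158) = (14592/5)*(-158) = -2305536/5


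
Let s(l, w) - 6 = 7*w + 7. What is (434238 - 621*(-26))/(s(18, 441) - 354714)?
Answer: -225192/175807 ≈ -1.2809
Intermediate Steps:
s(l, w) = 13 + 7*w (s(l, w) = 6 + (7*w + 7) = 6 + (7 + 7*w) = 13 + 7*w)
(434238 - 621*(-26))/(s(18, 441) - 354714) = (434238 - 621*(-26))/((13 + 7*441) - 354714) = (434238 + 16146)/((13 + 3087) - 354714) = 450384/(3100 - 354714) = 450384/(-351614) = 450384*(-1/351614) = -225192/175807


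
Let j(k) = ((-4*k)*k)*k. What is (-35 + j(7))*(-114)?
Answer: 160398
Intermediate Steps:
j(k) = -4*k**3 (j(k) = (-4*k**2)*k = -4*k**3)
(-35 + j(7))*(-114) = (-35 - 4*7**3)*(-114) = (-35 - 4*343)*(-114) = (-35 - 1372)*(-114) = -1407*(-114) = 160398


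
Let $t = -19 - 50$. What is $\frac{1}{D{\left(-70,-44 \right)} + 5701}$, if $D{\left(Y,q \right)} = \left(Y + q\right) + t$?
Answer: $\frac{1}{5518} \approx 0.00018123$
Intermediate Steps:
$t = -69$
$D{\left(Y,q \right)} = -69 + Y + q$ ($D{\left(Y,q \right)} = \left(Y + q\right) - 69 = -69 + Y + q$)
$\frac{1}{D{\left(-70,-44 \right)} + 5701} = \frac{1}{\left(-69 - 70 - 44\right) + 5701} = \frac{1}{-183 + 5701} = \frac{1}{5518}$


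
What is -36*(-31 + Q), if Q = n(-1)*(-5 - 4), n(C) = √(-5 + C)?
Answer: 1116 + 324*I*√6 ≈ 1116.0 + 793.63*I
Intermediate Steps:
Q = -9*I*√6 (Q = √(-5 - 1)*(-5 - 4) = √(-6)*(-9) = (I*√6)*(-9) = -9*I*√6 ≈ -22.045*I)
-36*(-31 + Q) = -36*(-31 - 9*I*√6) = 1116 + 324*I*√6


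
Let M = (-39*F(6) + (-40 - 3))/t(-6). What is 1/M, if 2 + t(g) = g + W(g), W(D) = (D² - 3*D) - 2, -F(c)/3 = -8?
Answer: -4/89 ≈ -0.044944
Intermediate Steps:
F(c) = 24 (F(c) = -3*(-8) = 24)
W(D) = -2 + D² - 3*D
t(g) = -4 + g² - 2*g (t(g) = -2 + (g + (-2 + g² - 3*g)) = -2 + (-2 + g² - 2*g) = -4 + g² - 2*g)
M = -89/4 (M = (-39*24 + (-40 - 3))/(-4 + (-6)² - 2*(-6)) = (-936 - 43)/(-4 + 36 + 12) = -979/44 = -979*1/44 = -89/4 ≈ -22.250)
1/M = 1/(-89/4) = -4/89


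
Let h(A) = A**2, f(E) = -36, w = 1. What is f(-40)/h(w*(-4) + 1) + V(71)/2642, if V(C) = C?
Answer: -10497/2642 ≈ -3.9731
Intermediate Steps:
f(-40)/h(w*(-4) + 1) + V(71)/2642 = -36/(1*(-4) + 1)**2 + 71/2642 = -36/(-4 + 1)**2 + 71*(1/2642) = -36/((-3)**2) + 71/2642 = -36/9 + 71/2642 = -36*1/9 + 71/2642 = -4 + 71/2642 = -10497/2642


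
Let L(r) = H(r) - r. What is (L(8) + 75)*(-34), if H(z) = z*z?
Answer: -4454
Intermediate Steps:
H(z) = z²
L(r) = r² - r
(L(8) + 75)*(-34) = (8*(-1 + 8) + 75)*(-34) = (8*7 + 75)*(-34) = (56 + 75)*(-34) = 131*(-34) = -4454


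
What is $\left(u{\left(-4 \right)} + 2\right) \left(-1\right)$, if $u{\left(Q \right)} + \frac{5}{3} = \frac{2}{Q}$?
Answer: $\frac{1}{6} \approx 0.16667$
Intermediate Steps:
$u{\left(Q \right)} = - \frac{5}{3} + \frac{2}{Q}$
$\left(u{\left(-4 \right)} + 2\right) \left(-1\right) = \left(\left(- \frac{5}{3} + \frac{2}{-4}\right) + 2\right) \left(-1\right) = \left(\left(- \frac{5}{3} + 2 \left(- \frac{1}{4}\right)\right) + 2\right) \left(-1\right) = \left(\left(- \frac{5}{3} - \frac{1}{2}\right) + 2\right) \left(-1\right) = \left(- \frac{13}{6} + 2\right) \left(-1\right) = \left(- \frac{1}{6}\right) \left(-1\right) = \frac{1}{6}$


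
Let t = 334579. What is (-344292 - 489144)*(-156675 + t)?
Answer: -148271598144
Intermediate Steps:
(-344292 - 489144)*(-156675 + t) = (-344292 - 489144)*(-156675 + 334579) = -833436*177904 = -148271598144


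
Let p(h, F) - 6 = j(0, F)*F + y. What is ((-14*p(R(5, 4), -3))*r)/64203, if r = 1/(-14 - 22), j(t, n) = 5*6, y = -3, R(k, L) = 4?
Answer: -203/385218 ≈ -0.00052697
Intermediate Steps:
j(t, n) = 30
p(h, F) = 3 + 30*F (p(h, F) = 6 + (30*F - 3) = 6 + (-3 + 30*F) = 3 + 30*F)
r = -1/36 (r = 1/(-36) = -1/36 ≈ -0.027778)
((-14*p(R(5, 4), -3))*r)/64203 = (-14*(3 + 30*(-3))*(-1/36))/64203 = (-14*(3 - 90)*(-1/36))*(1/64203) = (-14*(-87)*(-1/36))*(1/64203) = (1218*(-1/36))*(1/64203) = -203/6*1/64203 = -203/385218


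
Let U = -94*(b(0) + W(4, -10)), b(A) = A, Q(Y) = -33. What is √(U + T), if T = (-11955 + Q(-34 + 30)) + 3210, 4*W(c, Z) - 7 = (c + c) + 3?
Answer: I*√9201 ≈ 95.922*I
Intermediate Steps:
W(c, Z) = 5/2 + c/2 (W(c, Z) = 7/4 + ((c + c) + 3)/4 = 7/4 + (2*c + 3)/4 = 7/4 + (3 + 2*c)/4 = 7/4 + (¾ + c/2) = 5/2 + c/2)
U = -423 (U = -94*(0 + (5/2 + (½)*4)) = -94*(0 + (5/2 + 2)) = -94*(0 + 9/2) = -94*9/2 = -423)
T = -8778 (T = (-11955 - 33) + 3210 = -11988 + 3210 = -8778)
√(U + T) = √(-423 - 8778) = √(-9201) = I*√9201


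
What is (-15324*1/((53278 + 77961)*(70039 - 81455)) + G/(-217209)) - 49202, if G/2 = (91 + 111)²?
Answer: -4002955575482203877/81356957228154 ≈ -49202.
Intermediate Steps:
G = 81608 (G = 2*(91 + 111)² = 2*202² = 2*40804 = 81608)
(-15324*1/((53278 + 77961)*(70039 - 81455)) + G/(-217209)) - 49202 = (-15324*1/((53278 + 77961)*(70039 - 81455)) + 81608/(-217209)) - 49202 = (-15324/(131239*(-11416)) + 81608*(-1/217209)) - 49202 = (-15324/(-1498224424) - 81608/217209) - 49202 = (-15324*(-1/1498224424) - 81608/217209) - 49202 = (3831/374556106 - 81608/217209) - 49202 = -30565942570769/81356957228154 - 49202 = -4002955575482203877/81356957228154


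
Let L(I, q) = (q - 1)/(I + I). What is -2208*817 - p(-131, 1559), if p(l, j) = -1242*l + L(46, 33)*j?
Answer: -45245146/23 ≈ -1.9672e+6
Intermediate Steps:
L(I, q) = (-1 + q)/(2*I) (L(I, q) = (-1 + q)/((2*I)) = (-1 + q)*(1/(2*I)) = (-1 + q)/(2*I))
p(l, j) = -1242*l + 8*j/23 (p(l, j) = -1242*l + ((1/2)*(-1 + 33)/46)*j = -1242*l + ((1/2)*(1/46)*32)*j = -1242*l + 8*j/23)
-2208*817 - p(-131, 1559) = -2208*817 - (-1242*(-131) + (8/23)*1559) = -1803936 - (162702 + 12472/23) = -1803936 - 1*3754618/23 = -1803936 - 3754618/23 = -45245146/23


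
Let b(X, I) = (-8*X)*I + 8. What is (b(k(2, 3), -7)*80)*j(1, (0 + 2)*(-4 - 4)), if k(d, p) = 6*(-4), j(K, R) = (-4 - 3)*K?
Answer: 748160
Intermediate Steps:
j(K, R) = -7*K
k(d, p) = -24
b(X, I) = 8 - 8*I*X (b(X, I) = -8*I*X + 8 = 8 - 8*I*X)
(b(k(2, 3), -7)*80)*j(1, (0 + 2)*(-4 - 4)) = ((8 - 8*(-7)*(-24))*80)*(-7*1) = ((8 - 1344)*80)*(-7) = -1336*80*(-7) = -106880*(-7) = 748160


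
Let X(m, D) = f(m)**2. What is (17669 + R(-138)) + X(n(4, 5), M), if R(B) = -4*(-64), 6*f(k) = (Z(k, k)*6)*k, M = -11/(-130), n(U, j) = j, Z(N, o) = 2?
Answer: 18025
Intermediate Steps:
M = 11/130 (M = -11*(-1/130) = 11/130 ≈ 0.084615)
f(k) = 2*k (f(k) = ((2*6)*k)/6 = (12*k)/6 = 2*k)
R(B) = 256
X(m, D) = 4*m**2 (X(m, D) = (2*m)**2 = 4*m**2)
(17669 + R(-138)) + X(n(4, 5), M) = (17669 + 256) + 4*5**2 = 17925 + 4*25 = 17925 + 100 = 18025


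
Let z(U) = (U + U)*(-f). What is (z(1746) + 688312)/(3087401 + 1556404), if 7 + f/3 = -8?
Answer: 845452/4643805 ≈ 0.18206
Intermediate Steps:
f = -45 (f = -21 + 3*(-8) = -21 - 24 = -45)
z(U) = 90*U (z(U) = (U + U)*(-1*(-45)) = (2*U)*45 = 90*U)
(z(1746) + 688312)/(3087401 + 1556404) = (90*1746 + 688312)/(3087401 + 1556404) = (157140 + 688312)/4643805 = 845452*(1/4643805) = 845452/4643805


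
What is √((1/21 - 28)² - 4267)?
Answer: I*√1537178/21 ≈ 59.039*I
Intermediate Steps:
√((1/21 - 28)² - 4267) = √((-587/21)² - 4267) = √(344569/441 - 4267) = √(-1537178/441) = I*√1537178/21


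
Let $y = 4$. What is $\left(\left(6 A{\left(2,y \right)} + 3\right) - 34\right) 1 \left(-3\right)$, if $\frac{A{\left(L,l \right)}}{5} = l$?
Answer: $-267$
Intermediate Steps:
$A{\left(L,l \right)} = 5 l$
$\left(\left(6 A{\left(2,y \right)} + 3\right) - 34\right) 1 \left(-3\right) = \left(\left(6 \cdot 5 \cdot 4 + 3\right) - 34\right) 1 \left(-3\right) = \left(\left(6 \cdot 20 + 3\right) - 34\right) \left(-3\right) = \left(\left(120 + 3\right) - 34\right) \left(-3\right) = \left(123 - 34\right) \left(-3\right) = 89 \left(-3\right) = -267$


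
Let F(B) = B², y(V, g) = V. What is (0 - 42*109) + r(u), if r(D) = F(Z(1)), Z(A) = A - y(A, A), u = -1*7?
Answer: -4578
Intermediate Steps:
u = -7
Z(A) = 0 (Z(A) = A - A = 0)
r(D) = 0 (r(D) = 0² = 0)
(0 - 42*109) + r(u) = (0 - 42*109) + 0 = (0 - 4578) + 0 = -4578 + 0 = -4578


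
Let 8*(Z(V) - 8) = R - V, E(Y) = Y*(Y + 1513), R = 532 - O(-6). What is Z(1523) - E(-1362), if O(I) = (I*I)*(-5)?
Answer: 1644549/8 ≈ 2.0557e+5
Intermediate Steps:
O(I) = -5*I² (O(I) = I²*(-5) = -5*I²)
R = 712 (R = 532 - (-5)*(-6)² = 532 - (-5)*36 = 532 - 1*(-180) = 532 + 180 = 712)
E(Y) = Y*(1513 + Y)
Z(V) = 97 - V/8 (Z(V) = 8 + (712 - V)/8 = 8 + (89 - V/8) = 97 - V/8)
Z(1523) - E(-1362) = (97 - ⅛*1523) - (-1362)*(1513 - 1362) = (97 - 1523/8) - (-1362)*151 = -747/8 - 1*(-205662) = -747/8 + 205662 = 1644549/8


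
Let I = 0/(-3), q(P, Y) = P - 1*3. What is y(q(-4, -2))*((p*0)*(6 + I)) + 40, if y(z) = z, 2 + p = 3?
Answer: 40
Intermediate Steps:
p = 1 (p = -2 + 3 = 1)
q(P, Y) = -3 + P (q(P, Y) = P - 3 = -3 + P)
I = 0 (I = 0*(-⅓) = 0)
y(q(-4, -2))*((p*0)*(6 + I)) + 40 = (-3 - 4)*((1*0)*(6 + 0)) + 40 = -0*6 + 40 = -7*0 + 40 = 0 + 40 = 40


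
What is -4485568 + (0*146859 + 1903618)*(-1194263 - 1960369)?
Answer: -6005218744144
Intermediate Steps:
-4485568 + (0*146859 + 1903618)*(-1194263 - 1960369) = -4485568 + (0 + 1903618)*(-3154632) = -4485568 + 1903618*(-3154632) = -4485568 - 6005214258576 = -6005218744144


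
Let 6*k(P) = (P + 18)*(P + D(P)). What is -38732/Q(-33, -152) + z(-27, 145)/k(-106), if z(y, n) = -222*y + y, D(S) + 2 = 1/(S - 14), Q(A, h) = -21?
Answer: 425641354/230307 ≈ 1848.1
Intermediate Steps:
D(S) = -2 + 1/(-14 + S) (D(S) = -2 + 1/(S - 14) = -2 + 1/(-14 + S))
z(y, n) = -221*y
k(P) = (18 + P)*(P + (29 - 2*P)/(-14 + P))/6 (k(P) = ((P + 18)*(P + (29 - 2*P)/(-14 + P)))/6 = ((18 + P)*(P + (29 - 2*P)/(-14 + P)))/6 = (18 + P)*(P + (29 - 2*P)/(-14 + P))/6)
-38732/Q(-33, -152) + z(-27, 145)/k(-106) = -38732/(-21) + (-221*(-27))/(((522 + (-106)**3 - 259*(-106) + 2*(-106)**2)/(6*(-14 - 106)))) = -38732*(-1/21) + 5967/(((1/6)*(522 - 1191016 + 27454 + 2*11236)/(-120))) = 38732/21 + 5967/(((1/6)*(-1/120)*(522 - 1191016 + 27454 + 22472))) = 38732/21 + 5967/(((1/6)*(-1/120)*(-1140568))) = 38732/21 + 5967/(142571/90) = 38732/21 + 5967*(90/142571) = 38732/21 + 41310/10967 = 425641354/230307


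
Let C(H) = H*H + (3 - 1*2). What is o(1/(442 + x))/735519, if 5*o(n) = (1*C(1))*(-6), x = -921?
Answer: -4/1225865 ≈ -3.2630e-6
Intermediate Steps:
C(H) = 1 + H**2 (C(H) = H**2 + (3 - 2) = H**2 + 1 = 1 + H**2)
o(n) = -12/5 (o(n) = ((1*(1 + 1**2))*(-6))/5 = ((1*(1 + 1))*(-6))/5 = ((1*2)*(-6))/5 = (2*(-6))/5 = (1/5)*(-12) = -12/5)
o(1/(442 + x))/735519 = -12/5/735519 = -12/5*1/735519 = -4/1225865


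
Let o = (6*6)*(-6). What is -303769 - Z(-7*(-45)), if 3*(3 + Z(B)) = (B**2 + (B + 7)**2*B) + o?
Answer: -11223589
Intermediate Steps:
o = -216 (o = 36*(-6) = -216)
Z(B) = -75 + B**2/3 + B*(7 + B)**2/3 (Z(B) = -3 + ((B**2 + (B + 7)**2*B) - 216)/3 = -3 + ((B**2 + (7 + B)**2*B) - 216)/3 = -3 + ((B**2 + B*(7 + B)**2) - 216)/3 = -3 + (-216 + B**2 + B*(7 + B)**2)/3 = -3 + (-72 + B**2/3 + B*(7 + B)**2/3) = -75 + B**2/3 + B*(7 + B)**2/3)
-303769 - Z(-7*(-45)) = -303769 - (-75 + (-7*(-45))**2/3 + (-7*(-45))*(7 - 7*(-45))**2/3) = -303769 - (-75 + (1/3)*315**2 + (1/3)*315*(7 + 315)**2) = -303769 - (-75 + (1/3)*99225 + (1/3)*315*322**2) = -303769 - (-75 + 33075 + (1/3)*315*103684) = -303769 - (-75 + 33075 + 10886820) = -303769 - 1*10919820 = -303769 - 10919820 = -11223589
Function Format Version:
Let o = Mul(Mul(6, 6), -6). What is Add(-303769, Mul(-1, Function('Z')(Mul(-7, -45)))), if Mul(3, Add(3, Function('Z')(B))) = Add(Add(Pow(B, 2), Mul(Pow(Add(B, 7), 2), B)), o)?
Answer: -11223589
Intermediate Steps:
o = -216 (o = Mul(36, -6) = -216)
Function('Z')(B) = Add(-75, Mul(Rational(1, 3), Pow(B, 2)), Mul(Rational(1, 3), B, Pow(Add(7, B), 2))) (Function('Z')(B) = Add(-3, Mul(Rational(1, 3), Add(Add(Pow(B, 2), Mul(Pow(Add(B, 7), 2), B)), -216))) = Add(-3, Mul(Rational(1, 3), Add(Add(Pow(B, 2), Mul(Pow(Add(7, B), 2), B)), -216))) = Add(-3, Mul(Rational(1, 3), Add(Add(Pow(B, 2), Mul(B, Pow(Add(7, B), 2))), -216))) = Add(-3, Mul(Rational(1, 3), Add(-216, Pow(B, 2), Mul(B, Pow(Add(7, B), 2))))) = Add(-3, Add(-72, Mul(Rational(1, 3), Pow(B, 2)), Mul(Rational(1, 3), B, Pow(Add(7, B), 2)))) = Add(-75, Mul(Rational(1, 3), Pow(B, 2)), Mul(Rational(1, 3), B, Pow(Add(7, B), 2))))
Add(-303769, Mul(-1, Function('Z')(Mul(-7, -45)))) = Add(-303769, Mul(-1, Add(-75, Mul(Rational(1, 3), Pow(Mul(-7, -45), 2)), Mul(Rational(1, 3), Mul(-7, -45), Pow(Add(7, Mul(-7, -45)), 2))))) = Add(-303769, Mul(-1, Add(-75, Mul(Rational(1, 3), Pow(315, 2)), Mul(Rational(1, 3), 315, Pow(Add(7, 315), 2))))) = Add(-303769, Mul(-1, Add(-75, Mul(Rational(1, 3), 99225), Mul(Rational(1, 3), 315, Pow(322, 2))))) = Add(-303769, Mul(-1, Add(-75, 33075, Mul(Rational(1, 3), 315, 103684)))) = Add(-303769, Mul(-1, Add(-75, 33075, 10886820))) = Add(-303769, Mul(-1, 10919820)) = Add(-303769, -10919820) = -11223589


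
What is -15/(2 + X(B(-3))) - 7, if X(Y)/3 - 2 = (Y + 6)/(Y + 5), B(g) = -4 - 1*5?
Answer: -347/41 ≈ -8.4634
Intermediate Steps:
B(g) = -9 (B(g) = -4 - 5 = -9)
X(Y) = 6 + 3*(6 + Y)/(5 + Y) (X(Y) = 6 + 3*((Y + 6)/(Y + 5)) = 6 + 3*((6 + Y)/(5 + Y)) = 6 + 3*(6 + Y)/(5 + Y))
-15/(2 + X(B(-3))) - 7 = -15/(2 + 3*(16 + 3*(-9))/(5 - 9)) - 7 = -15/(2 + 3*(16 - 27)/(-4)) - 7 = -15/(2 + 3*(-1/4)*(-11)) - 7 = -15/(2 + 33/4) - 7 = -15/41/4 - 7 = -15*4/41 - 7 = -60/41 - 7 = -347/41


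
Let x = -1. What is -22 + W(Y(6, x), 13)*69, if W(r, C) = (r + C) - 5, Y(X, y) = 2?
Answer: 668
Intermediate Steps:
W(r, C) = -5 + C + r (W(r, C) = (C + r) - 5 = -5 + C + r)
-22 + W(Y(6, x), 13)*69 = -22 + (-5 + 13 + 2)*69 = -22 + 10*69 = -22 + 690 = 668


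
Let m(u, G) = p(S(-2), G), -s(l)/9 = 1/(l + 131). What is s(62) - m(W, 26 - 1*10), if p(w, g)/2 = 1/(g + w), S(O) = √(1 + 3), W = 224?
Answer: -274/1737 ≈ -0.15774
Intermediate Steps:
S(O) = 2 (S(O) = √4 = 2)
s(l) = -9/(131 + l) (s(l) = -9/(l + 131) = -9/(131 + l))
p(w, g) = 2/(g + w)
m(u, G) = 2/(2 + G) (m(u, G) = 2/(G + 2) = 2/(2 + G))
s(62) - m(W, 26 - 1*10) = -9/(131 + 62) - 2/(2 + (26 - 1*10)) = -9/193 - 2/(2 + (26 - 10)) = -9*1/193 - 2/(2 + 16) = -9/193 - 2/18 = -9/193 - 1*⅑ = -9/193 - ⅑ = -274/1737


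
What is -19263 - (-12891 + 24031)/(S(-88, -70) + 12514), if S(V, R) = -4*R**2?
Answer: -68243239/3543 ≈ -19261.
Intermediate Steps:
-19263 - (-12891 + 24031)/(S(-88, -70) + 12514) = -19263 - (-12891 + 24031)/(-4*(-70)**2 + 12514) = -19263 - 11140/(-4*4900 + 12514) = -19263 - 11140/(-19600 + 12514) = -19263 - 11140/(-7086) = -19263 - 11140*(-1)/7086 = -19263 - 1*(-5570/3543) = -19263 + 5570/3543 = -68243239/3543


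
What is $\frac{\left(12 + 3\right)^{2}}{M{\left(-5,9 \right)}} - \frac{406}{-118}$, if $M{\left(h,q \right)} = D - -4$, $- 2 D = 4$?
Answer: $\frac{13681}{118} \approx 115.94$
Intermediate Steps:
$D = -2$ ($D = \left(- \frac{1}{2}\right) 4 = -2$)
$M{\left(h,q \right)} = 2$ ($M{\left(h,q \right)} = -2 - -4 = -2 + 4 = 2$)
$\frac{\left(12 + 3\right)^{2}}{M{\left(-5,9 \right)}} - \frac{406}{-118} = \frac{\left(12 + 3\right)^{2}}{2} - \frac{406}{-118} = 15^{2} \cdot \frac{1}{2} - - \frac{203}{59} = 225 \cdot \frac{1}{2} + \frac{203}{59} = \frac{225}{2} + \frac{203}{59} = \frac{13681}{118}$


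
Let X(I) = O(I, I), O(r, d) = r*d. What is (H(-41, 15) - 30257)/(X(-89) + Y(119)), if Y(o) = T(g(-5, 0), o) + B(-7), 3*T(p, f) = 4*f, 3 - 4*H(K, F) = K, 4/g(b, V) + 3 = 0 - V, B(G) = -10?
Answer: -90738/24209 ≈ -3.7481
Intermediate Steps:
g(b, V) = 4/(-3 - V) (g(b, V) = 4/(-3 + (0 - V)) = 4/(-3 - V))
H(K, F) = ¾ - K/4
T(p, f) = 4*f/3 (T(p, f) = (4*f)/3 = 4*f/3)
O(r, d) = d*r
Y(o) = -10 + 4*o/3 (Y(o) = 4*o/3 - 10 = -10 + 4*o/3)
X(I) = I² (X(I) = I*I = I²)
(H(-41, 15) - 30257)/(X(-89) + Y(119)) = ((¾ - ¼*(-41)) - 30257)/((-89)² + (-10 + (4/3)*119)) = ((¾ + 41/4) - 30257)/(7921 + (-10 + 476/3)) = (11 - 30257)/(7921 + 446/3) = -30246/24209/3 = -30246*3/24209 = -90738/24209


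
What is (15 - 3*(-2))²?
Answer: 441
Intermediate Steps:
(15 - 3*(-2))² = (15 + 6)² = 21² = 441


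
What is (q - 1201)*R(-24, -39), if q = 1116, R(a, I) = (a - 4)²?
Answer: -66640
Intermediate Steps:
R(a, I) = (-4 + a)²
(q - 1201)*R(-24, -39) = (1116 - 1201)*(-4 - 24)² = -85*(-28)² = -85*784 = -66640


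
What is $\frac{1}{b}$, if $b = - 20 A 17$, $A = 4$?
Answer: $- \frac{1}{1360} \approx -0.00073529$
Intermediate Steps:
$b = -1360$ ($b = \left(-20\right) 4 \cdot 17 = \left(-80\right) 17 = -1360$)
$\frac{1}{b} = \frac{1}{-1360} = - \frac{1}{1360}$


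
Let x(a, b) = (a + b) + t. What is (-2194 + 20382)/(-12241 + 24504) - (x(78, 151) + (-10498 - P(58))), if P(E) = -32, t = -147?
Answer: 127357180/12263 ≈ 10385.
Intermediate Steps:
x(a, b) = -147 + a + b (x(a, b) = (a + b) - 147 = -147 + a + b)
(-2194 + 20382)/(-12241 + 24504) - (x(78, 151) + (-10498 - P(58))) = (-2194 + 20382)/(-12241 + 24504) - ((-147 + 78 + 151) + (-10498 - 1*(-32))) = 18188/12263 - (82 + (-10498 + 32)) = 18188*(1/12263) - (82 - 10466) = 18188/12263 - 1*(-10384) = 18188/12263 + 10384 = 127357180/12263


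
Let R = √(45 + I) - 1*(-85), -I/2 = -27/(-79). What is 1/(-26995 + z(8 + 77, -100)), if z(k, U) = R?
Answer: -236210/6356410711 - √30731/19069232133 ≈ -3.7170e-5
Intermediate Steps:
I = -54/79 (I = -(-54)/(-79) = -(-54)*(-1)/79 = -2*27/79 = -54/79 ≈ -0.68354)
R = 85 + 3*√30731/79 (R = √(45 - 54/79) - 1*(-85) = √(3501/79) + 85 = 3*√30731/79 + 85 = 85 + 3*√30731/79 ≈ 91.657)
z(k, U) = 85 + 3*√30731/79
1/(-26995 + z(8 + 77, -100)) = 1/(-26995 + (85 + 3*√30731/79)) = 1/(-26910 + 3*√30731/79)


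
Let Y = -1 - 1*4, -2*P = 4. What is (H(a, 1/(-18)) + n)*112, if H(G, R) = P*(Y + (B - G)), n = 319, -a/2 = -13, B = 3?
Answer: 42000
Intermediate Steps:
a = 26 (a = -2*(-13) = 26)
P = -2 (P = -½*4 = -2)
Y = -5 (Y = -1 - 4 = -5)
H(G, R) = 4 + 2*G (H(G, R) = -2*(-5 + (3 - G)) = -2*(-2 - G) = 4 + 2*G)
(H(a, 1/(-18)) + n)*112 = ((4 + 2*26) + 319)*112 = ((4 + 52) + 319)*112 = (56 + 319)*112 = 375*112 = 42000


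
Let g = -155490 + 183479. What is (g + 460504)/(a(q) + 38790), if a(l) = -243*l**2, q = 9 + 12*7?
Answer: -54277/229213 ≈ -0.23680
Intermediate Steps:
g = 27989
q = 93 (q = 9 + 84 = 93)
(g + 460504)/(a(q) + 38790) = (27989 + 460504)/(-243*93**2 + 38790) = 488493/(-243*8649 + 38790) = 488493/(-2101707 + 38790) = 488493/(-2062917) = 488493*(-1/2062917) = -54277/229213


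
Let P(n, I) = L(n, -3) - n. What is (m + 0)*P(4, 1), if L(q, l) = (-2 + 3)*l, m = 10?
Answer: -70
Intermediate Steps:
L(q, l) = l (L(q, l) = 1*l = l)
P(n, I) = -3 - n
(m + 0)*P(4, 1) = (10 + 0)*(-3 - 1*4) = 10*(-3 - 4) = 10*(-7) = -70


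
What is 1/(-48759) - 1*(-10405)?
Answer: 507337394/48759 ≈ 10405.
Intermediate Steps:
1/(-48759) - 1*(-10405) = -1/48759 + 10405 = 507337394/48759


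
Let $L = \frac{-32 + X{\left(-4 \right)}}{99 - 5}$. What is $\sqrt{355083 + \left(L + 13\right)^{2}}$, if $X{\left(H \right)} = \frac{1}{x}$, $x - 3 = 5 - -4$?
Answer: $\frac{\sqrt{452005874833}}{1128} \approx 596.02$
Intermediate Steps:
$x = 12$ ($x = 3 + \left(5 - -4\right) = 3 + \left(5 + 4\right) = 3 + 9 = 12$)
$X{\left(H \right)} = \frac{1}{12}$
$L = - \frac{383}{1128}$ ($L = \frac{-32 + \frac{1}{12}}{99 - 5} = - \frac{383}{12 \left(99 - 5\right)} = - \frac{383}{12 \cdot 94} = \left(- \frac{383}{12}\right) \frac{1}{94} = - \frac{383}{1128} \approx -0.33954$)
$\sqrt{355083 + \left(L + 13\right)^{2}} = \sqrt{355083 + \left(- \frac{383}{1128} + 13\right)^{2}} = \sqrt{355083 + \left(\frac{14281}{1128}\right)^{2}} = \sqrt{355083 + \frac{203946961}{1272384}} = \sqrt{\frac{452005874833}{1272384}} = \frac{\sqrt{452005874833}}{1128}$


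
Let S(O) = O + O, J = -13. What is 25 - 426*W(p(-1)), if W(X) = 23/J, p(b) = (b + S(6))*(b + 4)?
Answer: 10123/13 ≈ 778.69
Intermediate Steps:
S(O) = 2*O
p(b) = (4 + b)*(12 + b) (p(b) = (b + 2*6)*(b + 4) = (b + 12)*(4 + b) = (12 + b)*(4 + b) = (4 + b)*(12 + b))
W(X) = -23/13 (W(X) = 23/(-13) = 23*(-1/13) = -23/13)
25 - 426*W(p(-1)) = 25 - 426*(-23/13) = 25 + 9798/13 = 10123/13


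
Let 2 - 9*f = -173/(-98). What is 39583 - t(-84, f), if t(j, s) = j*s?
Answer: 831289/21 ≈ 39585.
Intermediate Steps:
f = 23/882 (f = 2/9 - (-173)/(9*(-98)) = 2/9 - (-173)*(-1)/(9*98) = 2/9 - ⅑*173/98 = 2/9 - 173/882 = 23/882 ≈ 0.026077)
39583 - t(-84, f) = 39583 - (-84)*23/882 = 39583 - 1*(-46/21) = 39583 + 46/21 = 831289/21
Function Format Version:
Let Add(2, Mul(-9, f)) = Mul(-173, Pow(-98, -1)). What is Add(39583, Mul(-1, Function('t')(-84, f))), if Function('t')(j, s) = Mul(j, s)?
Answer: Rational(831289, 21) ≈ 39585.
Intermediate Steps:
f = Rational(23, 882) (f = Add(Rational(2, 9), Mul(Rational(-1, 9), Mul(-173, Pow(-98, -1)))) = Add(Rational(2, 9), Mul(Rational(-1, 9), Mul(-173, Rational(-1, 98)))) = Add(Rational(2, 9), Mul(Rational(-1, 9), Rational(173, 98))) = Add(Rational(2, 9), Rational(-173, 882)) = Rational(23, 882) ≈ 0.026077)
Add(39583, Mul(-1, Function('t')(-84, f))) = Add(39583, Mul(-1, Mul(-84, Rational(23, 882)))) = Add(39583, Mul(-1, Rational(-46, 21))) = Add(39583, Rational(46, 21)) = Rational(831289, 21)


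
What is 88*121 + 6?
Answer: 10654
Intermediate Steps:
88*121 + 6 = 10648 + 6 = 10654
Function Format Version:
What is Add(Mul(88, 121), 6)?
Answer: 10654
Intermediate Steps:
Add(Mul(88, 121), 6) = Add(10648, 6) = 10654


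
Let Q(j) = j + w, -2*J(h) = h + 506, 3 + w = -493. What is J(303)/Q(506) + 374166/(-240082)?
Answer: -100854829/2400820 ≈ -42.008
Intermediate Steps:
w = -496 (w = -3 - 493 = -496)
J(h) = -253 - h/2 (J(h) = -(h + 506)/2 = -(506 + h)/2 = -253 - h/2)
Q(j) = -496 + j (Q(j) = j - 496 = -496 + j)
J(303)/Q(506) + 374166/(-240082) = (-253 - ½*303)/(-496 + 506) + 374166/(-240082) = (-253 - 303/2)/10 + 374166*(-1/240082) = -809/2*⅒ - 187083/120041 = -809/20 - 187083/120041 = -100854829/2400820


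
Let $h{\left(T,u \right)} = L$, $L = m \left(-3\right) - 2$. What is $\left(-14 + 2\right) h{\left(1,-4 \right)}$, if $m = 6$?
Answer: $240$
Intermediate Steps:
$L = -20$ ($L = 6 \left(-3\right) - 2 = -18 - 2 = -20$)
$h{\left(T,u \right)} = -20$
$\left(-14 + 2\right) h{\left(1,-4 \right)} = \left(-14 + 2\right) \left(-20\right) = \left(-12\right) \left(-20\right) = 240$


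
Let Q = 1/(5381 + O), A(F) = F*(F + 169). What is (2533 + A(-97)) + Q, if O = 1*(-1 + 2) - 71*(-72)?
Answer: -46708793/10494 ≈ -4451.0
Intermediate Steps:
A(F) = F*(169 + F)
O = 5113 (O = 1*1 + 5112 = 1 + 5112 = 5113)
Q = 1/10494 (Q = 1/(5381 + 5113) = 1/10494 ≈ 9.5293e-5)
(2533 + A(-97)) + Q = (2533 - 97*(169 - 97)) + 1/10494 = (2533 - 97*72) + 1/10494 = (2533 - 6984) + 1/10494 = -4451 + 1/10494 = -46708793/10494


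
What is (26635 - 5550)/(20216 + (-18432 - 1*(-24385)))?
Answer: 21085/26169 ≈ 0.80572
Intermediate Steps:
(26635 - 5550)/(20216 + (-18432 - 1*(-24385))) = 21085/(20216 + (-18432 + 24385)) = 21085/(20216 + 5953) = 21085/26169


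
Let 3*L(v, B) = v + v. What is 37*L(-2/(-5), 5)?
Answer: 148/15 ≈ 9.8667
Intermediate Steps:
L(v, B) = 2*v/3 (L(v, B) = (v + v)/3 = (2*v)/3 = 2*v/3)
37*L(-2/(-5), 5) = 37*(2*(-2/(-5))/3) = 37*(2*(-2*(-⅕))/3) = 37*((⅔)*(⅖)) = 37*(4/15) = 148/15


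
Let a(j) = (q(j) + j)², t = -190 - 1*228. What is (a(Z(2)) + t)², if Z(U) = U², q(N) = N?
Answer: 125316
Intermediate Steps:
t = -418 (t = -190 - 228 = -418)
a(j) = 4*j² (a(j) = (j + j)² = (2*j)² = 4*j²)
(a(Z(2)) + t)² = (4*(2²)² - 418)² = (4*4² - 418)² = (4*16 - 418)² = (64 - 418)² = (-354)² = 125316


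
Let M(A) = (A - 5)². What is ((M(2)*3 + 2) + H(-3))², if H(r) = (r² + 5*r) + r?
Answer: 400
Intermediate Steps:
M(A) = (-5 + A)²
H(r) = r² + 6*r
((M(2)*3 + 2) + H(-3))² = (((-5 + 2)²*3 + 2) - 3*(6 - 3))² = (((-3)²*3 + 2) - 3*3)² = ((9*3 + 2) - 9)² = ((27 + 2) - 9)² = (29 - 9)² = 20² = 400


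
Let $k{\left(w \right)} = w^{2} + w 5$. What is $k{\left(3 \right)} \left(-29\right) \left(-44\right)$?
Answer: $30624$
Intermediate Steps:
$k{\left(w \right)} = w^{2} + 5 w$
$k{\left(3 \right)} \left(-29\right) \left(-44\right) = 3 \left(5 + 3\right) \left(-29\right) \left(-44\right) = 3 \cdot 8 \left(-29\right) \left(-44\right) = 24 \left(-29\right) \left(-44\right) = \left(-696\right) \left(-44\right) = 30624$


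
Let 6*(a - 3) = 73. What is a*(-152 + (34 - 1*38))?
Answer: -2366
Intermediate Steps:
a = 91/6 (a = 3 + (1/6)*73 = 3 + 73/6 = 91/6 ≈ 15.167)
a*(-152 + (34 - 1*38)) = 91*(-152 + (34 - 1*38))/6 = 91*(-152 + (34 - 38))/6 = 91*(-152 - 4)/6 = (91/6)*(-156) = -2366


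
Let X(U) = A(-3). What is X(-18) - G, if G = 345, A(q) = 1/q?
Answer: -1036/3 ≈ -345.33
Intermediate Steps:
X(U) = -1/3 (X(U) = 1/(-3) = -1/3)
X(-18) - G = -1/3 - 1*345 = -1/3 - 345 = -1036/3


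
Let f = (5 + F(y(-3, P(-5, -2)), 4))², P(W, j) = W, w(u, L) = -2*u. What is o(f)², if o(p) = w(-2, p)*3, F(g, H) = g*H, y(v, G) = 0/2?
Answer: 144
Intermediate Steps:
y(v, G) = 0 (y(v, G) = 0*(½) = 0)
F(g, H) = H*g
f = 25 (f = (5 + 4*0)² = (5 + 0)² = 5² = 25)
o(p) = 12 (o(p) = -2*(-2)*3 = 4*3 = 12)
o(f)² = 12² = 144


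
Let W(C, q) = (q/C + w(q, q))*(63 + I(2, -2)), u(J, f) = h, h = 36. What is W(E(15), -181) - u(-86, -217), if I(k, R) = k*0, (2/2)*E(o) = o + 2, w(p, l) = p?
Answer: -205866/17 ≈ -12110.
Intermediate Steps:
u(J, f) = 36
E(o) = 2 + o (E(o) = o + 2 = 2 + o)
I(k, R) = 0
W(C, q) = 63*q + 63*q/C (W(C, q) = (q/C + q)*(63 + 0) = (q + q/C)*63 = 63*q + 63*q/C)
W(E(15), -181) - u(-86, -217) = 63*(-181)*(1 + (2 + 15))/(2 + 15) - 1*36 = 63*(-181)*(1 + 17)/17 - 36 = 63*(-181)*(1/17)*18 - 36 = -205254/17 - 36 = -205866/17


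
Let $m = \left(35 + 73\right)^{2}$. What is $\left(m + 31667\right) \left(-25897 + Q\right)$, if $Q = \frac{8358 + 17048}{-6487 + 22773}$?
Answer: $- \frac{9137059258008}{8143} \approx -1.1221 \cdot 10^{9}$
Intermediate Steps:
$m = 11664$ ($m = 108^{2} = 11664$)
$Q = \frac{12703}{8143}$ ($Q = \frac{25406}{16286} = 25406 \cdot \frac{1}{16286} = \frac{12703}{8143} \approx 1.56$)
$\left(m + 31667\right) \left(-25897 + Q\right) = \left(11664 + 31667\right) \left(-25897 + \frac{12703}{8143}\right) = 43331 \left(- \frac{210866568}{8143}\right) = - \frac{9137059258008}{8143}$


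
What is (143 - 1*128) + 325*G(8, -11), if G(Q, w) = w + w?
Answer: -7135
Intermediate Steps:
G(Q, w) = 2*w
(143 - 1*128) + 325*G(8, -11) = (143 - 1*128) + 325*(2*(-11)) = (143 - 128) + 325*(-22) = 15 - 7150 = -7135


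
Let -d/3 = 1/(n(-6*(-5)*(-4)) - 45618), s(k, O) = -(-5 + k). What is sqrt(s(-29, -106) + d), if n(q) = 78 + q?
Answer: sqrt(1969015205)/7610 ≈ 5.8310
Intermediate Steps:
s(k, O) = 5 - k
d = 1/15220 (d = -3/((78 - 6*(-5)*(-4)) - 45618) = -3/((78 + 30*(-4)) - 45618) = -3/((78 - 120) - 45618) = -3/(-42 - 45618) = -3/(-45660) = -3*(-1/45660) = 1/15220 ≈ 6.5703e-5)
sqrt(s(-29, -106) + d) = sqrt((5 - 1*(-29)) + 1/15220) = sqrt((5 + 29) + 1/15220) = sqrt(34 + 1/15220) = sqrt(517481/15220) = sqrt(1969015205)/7610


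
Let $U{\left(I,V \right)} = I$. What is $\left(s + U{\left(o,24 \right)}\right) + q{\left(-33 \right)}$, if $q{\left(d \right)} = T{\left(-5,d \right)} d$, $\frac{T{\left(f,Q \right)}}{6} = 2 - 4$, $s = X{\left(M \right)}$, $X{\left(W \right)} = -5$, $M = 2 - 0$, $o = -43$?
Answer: $348$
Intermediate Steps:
$M = 2$ ($M = 2 + 0 = 2$)
$s = -5$
$T{\left(f,Q \right)} = -12$ ($T{\left(f,Q \right)} = 6 \left(2 - 4\right) = 6 \left(-2\right) = -12$)
$q{\left(d \right)} = - 12 d$
$\left(s + U{\left(o,24 \right)}\right) + q{\left(-33 \right)} = \left(-5 - 43\right) - -396 = -48 + 396 = 348$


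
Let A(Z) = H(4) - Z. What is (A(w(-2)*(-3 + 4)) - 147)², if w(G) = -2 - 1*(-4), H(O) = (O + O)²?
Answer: 7225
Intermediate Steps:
H(O) = 4*O² (H(O) = (2*O)² = 4*O²)
w(G) = 2 (w(G) = -2 + 4 = 2)
A(Z) = 64 - Z (A(Z) = 4*4² - Z = 4*16 - Z = 64 - Z)
(A(w(-2)*(-3 + 4)) - 147)² = ((64 - 2*(-3 + 4)) - 147)² = ((64 - 2) - 147)² = (62 - 147)² = (-85)² = 7225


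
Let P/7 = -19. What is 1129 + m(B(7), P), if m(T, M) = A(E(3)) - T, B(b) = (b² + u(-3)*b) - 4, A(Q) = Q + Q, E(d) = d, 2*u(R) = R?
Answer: 2201/2 ≈ 1100.5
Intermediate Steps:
P = -133 (P = 7*(-19) = -133)
u(R) = R/2
A(Q) = 2*Q
B(b) = -4 + b² - 3*b/2 (B(b) = (b² + ((½)*(-3))*b) - 4 = (b² - 3*b/2) - 4 = -4 + b² - 3*b/2)
m(T, M) = 6 - T (m(T, M) = 2*3 - T = 6 - T)
1129 + m(B(7), P) = 1129 + (6 - (-4 + 7² - 3/2*7)) = 1129 + (6 - (-4 + 49 - 21/2)) = 1129 + (6 - 1*69/2) = 1129 + (6 - 69/2) = 1129 - 57/2 = 2201/2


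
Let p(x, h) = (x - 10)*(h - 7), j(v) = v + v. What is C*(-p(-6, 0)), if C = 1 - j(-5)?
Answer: -1232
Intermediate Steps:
j(v) = 2*v
C = 11 (C = 1 - 2*(-5) = 1 - 1*(-10) = 1 + 10 = 11)
p(x, h) = (-10 + x)*(-7 + h)
C*(-p(-6, 0)) = 11*(-(70 - 10*0 - 7*(-6) + 0*(-6))) = 11*(-(70 + 0 + 42 + 0)) = 11*(-1*112) = 11*(-112) = -1232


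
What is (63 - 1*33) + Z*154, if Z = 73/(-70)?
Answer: -653/5 ≈ -130.60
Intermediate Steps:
Z = -73/70 (Z = 73*(-1/70) = -73/70 ≈ -1.0429)
(63 - 1*33) + Z*154 = (63 - 1*33) - 73/70*154 = (63 - 33) - 803/5 = 30 - 803/5 = -653/5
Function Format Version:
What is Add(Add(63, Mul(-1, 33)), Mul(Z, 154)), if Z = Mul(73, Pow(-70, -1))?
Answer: Rational(-653, 5) ≈ -130.60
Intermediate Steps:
Z = Rational(-73, 70) (Z = Mul(73, Rational(-1, 70)) = Rational(-73, 70) ≈ -1.0429)
Add(Add(63, Mul(-1, 33)), Mul(Z, 154)) = Add(Add(63, Mul(-1, 33)), Mul(Rational(-73, 70), 154)) = Add(Add(63, -33), Rational(-803, 5)) = Add(30, Rational(-803, 5)) = Rational(-653, 5)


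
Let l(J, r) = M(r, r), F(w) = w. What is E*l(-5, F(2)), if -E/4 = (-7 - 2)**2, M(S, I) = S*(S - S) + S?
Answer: -648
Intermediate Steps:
M(S, I) = S (M(S, I) = S*0 + S = 0 + S = S)
l(J, r) = r
E = -324 (E = -4*(-7 - 2)**2 = -4*(-9)**2 = -4*81 = -324)
E*l(-5, F(2)) = -324*2 = -648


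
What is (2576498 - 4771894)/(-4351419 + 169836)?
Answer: 313628/597369 ≈ 0.52502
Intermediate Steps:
(2576498 - 4771894)/(-4351419 + 169836) = -2195396/(-4181583) = -2195396*(-1/4181583) = 313628/597369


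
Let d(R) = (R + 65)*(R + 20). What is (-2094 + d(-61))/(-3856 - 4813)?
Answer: 2258/8669 ≈ 0.26047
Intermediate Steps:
d(R) = (20 + R)*(65 + R) (d(R) = (65 + R)*(20 + R) = (20 + R)*(65 + R))
(-2094 + d(-61))/(-3856 - 4813) = (-2094 + (1300 + (-61)² + 85*(-61)))/(-3856 - 4813) = (-2094 + (1300 + 3721 - 5185))/(-8669) = (-2094 - 164)*(-1/8669) = -2258*(-1/8669) = 2258/8669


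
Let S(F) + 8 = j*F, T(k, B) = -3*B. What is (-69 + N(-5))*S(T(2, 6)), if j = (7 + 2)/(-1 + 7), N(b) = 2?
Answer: 2345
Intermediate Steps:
j = 3/2 (j = 9/6 = 9*(1/6) = 3/2 ≈ 1.5000)
S(F) = -8 + 3*F/2
(-69 + N(-5))*S(T(2, 6)) = (-69 + 2)*(-8 + 3*(-3*6)/2) = -67*(-8 + (3/2)*(-18)) = -67*(-8 - 27) = -67*(-35) = 2345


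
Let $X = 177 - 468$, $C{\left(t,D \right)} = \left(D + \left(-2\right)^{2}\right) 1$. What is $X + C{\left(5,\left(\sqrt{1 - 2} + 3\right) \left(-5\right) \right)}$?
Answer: $-302 - 5 i \approx -302.0 - 5.0 i$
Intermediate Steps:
$C{\left(t,D \right)} = 4 + D$ ($C{\left(t,D \right)} = \left(D + 4\right) 1 = \left(4 + D\right) 1 = 4 + D$)
$X = -291$
$X + C{\left(5,\left(\sqrt{1 - 2} + 3\right) \left(-5\right) \right)} = -291 + \left(4 + \left(\sqrt{1 - 2} + 3\right) \left(-5\right)\right) = -291 + \left(4 + \left(\sqrt{-1} + 3\right) \left(-5\right)\right) = -291 + \left(4 + \left(i + 3\right) \left(-5\right)\right) = -291 + \left(4 + \left(3 + i\right) \left(-5\right)\right) = -291 - \left(11 + 5 i\right) = -302 - 5 i$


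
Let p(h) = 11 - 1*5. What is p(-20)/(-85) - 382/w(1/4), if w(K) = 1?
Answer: -32476/85 ≈ -382.07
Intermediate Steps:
p(h) = 6 (p(h) = 11 - 5 = 6)
p(-20)/(-85) - 382/w(1/4) = 6/(-85) - 382/1 = 6*(-1/85) - 382*1 = -6/85 - 382 = -32476/85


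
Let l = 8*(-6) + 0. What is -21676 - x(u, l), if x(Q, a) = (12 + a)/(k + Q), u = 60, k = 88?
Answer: -802003/37 ≈ -21676.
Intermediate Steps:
l = -48 (l = -48 + 0 = -48)
x(Q, a) = (12 + a)/(88 + Q)
-21676 - x(u, l) = -21676 - (12 - 48)/(88 + 60) = -21676 - (-36)/148 = -21676 - 1*(-9/37) = -21676 + 9/37 = -802003/37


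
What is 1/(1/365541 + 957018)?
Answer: 365541/349829316739 ≈ 1.0449e-6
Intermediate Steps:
1/(1/365541 + 957018) = 1/(349829316739/365541) = 365541/349829316739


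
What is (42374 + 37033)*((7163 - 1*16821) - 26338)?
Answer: -2858334372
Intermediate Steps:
(42374 + 37033)*((7163 - 1*16821) - 26338) = 79407*((7163 - 16821) - 26338) = 79407*(-9658 - 26338) = 79407*(-35996) = -2858334372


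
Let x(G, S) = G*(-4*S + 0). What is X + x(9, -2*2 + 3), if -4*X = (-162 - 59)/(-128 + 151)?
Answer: 3533/92 ≈ 38.402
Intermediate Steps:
x(G, S) = -4*G*S (x(G, S) = G*(-4*S) = -4*G*S)
X = 221/92 (X = -(-162 - 59)/(4*(-128 + 151)) = -(-221)/(4*23) = -¼*(-221/23) = 221/92 ≈ 2.4022)
X + x(9, -2*2 + 3) = 221/92 - 4*9*(-2*2 + 3) = 221/92 - 4*9*(-4 + 3) = 221/92 - 4*9*(-1) = 221/92 + 36 = 3533/92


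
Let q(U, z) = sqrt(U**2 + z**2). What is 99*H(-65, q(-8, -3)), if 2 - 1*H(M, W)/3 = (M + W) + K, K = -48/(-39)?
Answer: 253935/13 - 297*sqrt(73) ≈ 16996.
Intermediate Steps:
K = 16/13 (K = -48*(-1/39) = 16/13 ≈ 1.2308)
H(M, W) = 30/13 - 3*M - 3*W (H(M, W) = 6 - 3*((M + W) + 16/13) = 6 - 3*(16/13 + M + W) = 6 + (-48/13 - 3*M - 3*W) = 30/13 - 3*M - 3*W)
99*H(-65, q(-8, -3)) = 99*(30/13 - 3*(-65) - 3*sqrt((-8)**2 + (-3)**2)) = 99*(30/13 + 195 - 3*sqrt(64 + 9)) = 99*(30/13 + 195 - 3*sqrt(73)) = 99*(2565/13 - 3*sqrt(73)) = 253935/13 - 297*sqrt(73)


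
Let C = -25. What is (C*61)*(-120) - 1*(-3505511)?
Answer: 3688511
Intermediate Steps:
(C*61)*(-120) - 1*(-3505511) = -25*61*(-120) - 1*(-3505511) = -1525*(-120) + 3505511 = 183000 + 3505511 = 3688511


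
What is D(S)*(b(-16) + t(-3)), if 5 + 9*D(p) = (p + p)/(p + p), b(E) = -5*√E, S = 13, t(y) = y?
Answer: 4/3 + 80*I/9 ≈ 1.3333 + 8.8889*I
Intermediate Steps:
D(p) = -4/9 (D(p) = -5/9 + ((p + p)/(p + p))/9 = -5/9 + ((2*p)/((2*p)))/9 = -5/9 + ((2*p)*(1/(2*p)))/9 = -5/9 + (⅑)*1 = -5/9 + ⅑ = -4/9)
D(S)*(b(-16) + t(-3)) = -4*(-20*I - 3)/9 = -4*(-3 - 20*I)/9 = 4/3 + 80*I/9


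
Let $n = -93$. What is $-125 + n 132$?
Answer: $-12401$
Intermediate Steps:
$-125 + n 132 = -125 - 12276 = -12401$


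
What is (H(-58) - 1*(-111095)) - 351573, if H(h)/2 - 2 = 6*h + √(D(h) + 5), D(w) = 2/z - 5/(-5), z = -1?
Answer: -241166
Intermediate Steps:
D(w) = -1 (D(w) = 2/(-1) - 5/(-5) = 2*(-1) - 5*(-⅕) = -2 + 1 = -1)
H(h) = 8 + 12*h (H(h) = 4 + 2*(6*h + √(-1 + 5)) = 4 + 2*(6*h + √4) = 4 + 2*(6*h + 2) = 4 + 2*(2 + 6*h) = 4 + (4 + 12*h) = 8 + 12*h)
(H(-58) - 1*(-111095)) - 351573 = ((8 + 12*(-58)) - 1*(-111095)) - 351573 = ((8 - 696) + 111095) - 351573 = (-688 + 111095) - 351573 = 110407 - 351573 = -241166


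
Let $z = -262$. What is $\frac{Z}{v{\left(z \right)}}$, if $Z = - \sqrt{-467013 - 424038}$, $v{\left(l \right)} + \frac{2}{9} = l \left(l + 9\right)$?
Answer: $- \frac{9 i \sqrt{891051}}{596572} \approx - 0.014241 i$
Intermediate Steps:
$v{\left(l \right)} = - \frac{2}{9} + l \left(9 + l\right)$ ($v{\left(l \right)} = - \frac{2}{9} + l \left(l + 9\right) = - \frac{2}{9} + l \left(9 + l\right)$)
$Z = - i \sqrt{891051}$ ($Z = - \sqrt{-891051} = - i \sqrt{891051} \approx - 943.96 i$)
$\frac{Z}{v{\left(z \right)}} = \frac{\left(-1\right) i \sqrt{891051}}{- \frac{2}{9} + \left(-262\right)^{2} + 9 \left(-262\right)} = \frac{\left(-1\right) i \sqrt{891051}}{- \frac{2}{9} + 68644 - 2358} = \frac{\left(-1\right) i \sqrt{891051}}{\frac{596572}{9}} = - i \sqrt{891051} \cdot \frac{9}{596572} = - \frac{9 i \sqrt{891051}}{596572}$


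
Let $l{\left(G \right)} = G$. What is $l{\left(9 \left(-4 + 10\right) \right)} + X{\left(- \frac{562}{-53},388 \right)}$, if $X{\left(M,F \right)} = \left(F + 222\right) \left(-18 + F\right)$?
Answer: $225754$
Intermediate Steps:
$X{\left(M,F \right)} = \left(-18 + F\right) \left(222 + F\right)$ ($X{\left(M,F \right)} = \left(222 + F\right) \left(-18 + F\right) = \left(-18 + F\right) \left(222 + F\right)$)
$l{\left(9 \left(-4 + 10\right) \right)} + X{\left(- \frac{562}{-53},388 \right)} = 9 \left(-4 + 10\right) + \left(-3996 + 388^{2} + 204 \cdot 388\right) = 9 \cdot 6 + \left(-3996 + 150544 + 79152\right) = 54 + 225700 = 225754$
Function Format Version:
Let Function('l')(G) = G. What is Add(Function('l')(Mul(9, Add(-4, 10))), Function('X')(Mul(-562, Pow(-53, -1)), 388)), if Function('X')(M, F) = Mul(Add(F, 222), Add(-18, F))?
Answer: 225754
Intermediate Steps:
Function('X')(M, F) = Mul(Add(-18, F), Add(222, F)) (Function('X')(M, F) = Mul(Add(222, F), Add(-18, F)) = Mul(Add(-18, F), Add(222, F)))
Add(Function('l')(Mul(9, Add(-4, 10))), Function('X')(Mul(-562, Pow(-53, -1)), 388)) = Add(Mul(9, Add(-4, 10)), Add(-3996, Pow(388, 2), Mul(204, 388))) = Add(Mul(9, 6), Add(-3996, 150544, 79152)) = Add(54, 225700) = 225754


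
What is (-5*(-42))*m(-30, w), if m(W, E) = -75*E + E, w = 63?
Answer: -979020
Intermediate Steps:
m(W, E) = -74*E
(-5*(-42))*m(-30, w) = (-5*(-42))*(-74*63) = 210*(-4662) = -979020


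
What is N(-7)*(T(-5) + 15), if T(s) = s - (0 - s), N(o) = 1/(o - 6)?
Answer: -5/13 ≈ -0.38462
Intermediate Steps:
N(o) = 1/(-6 + o)
T(s) = 2*s (T(s) = s - (-1)*s = s + s = 2*s)
N(-7)*(T(-5) + 15) = (2*(-5) + 15)/(-6 - 7) = (-10 + 15)/(-13) = -1/13*5 = -5/13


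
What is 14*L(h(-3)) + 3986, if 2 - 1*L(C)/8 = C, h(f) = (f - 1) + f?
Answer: 4994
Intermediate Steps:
h(f) = -1 + 2*f (h(f) = (-1 + f) + f = -1 + 2*f)
L(C) = 16 - 8*C
14*L(h(-3)) + 3986 = 14*(16 - 8*(-1 + 2*(-3))) + 3986 = 14*(16 - 8*(-1 - 6)) + 3986 = 14*(16 - 8*(-7)) + 3986 = 14*(16 + 56) + 3986 = 14*72 + 3986 = 1008 + 3986 = 4994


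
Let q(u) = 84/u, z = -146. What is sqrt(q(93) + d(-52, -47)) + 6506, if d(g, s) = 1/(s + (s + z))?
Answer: 6506 + sqrt(3110385)/1860 ≈ 6506.9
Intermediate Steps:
d(g, s) = 1/(-146 + 2*s) (d(g, s) = 1/(s + (s - 146)) = 1/(s + (-146 + s)) = 1/(-146 + 2*s))
sqrt(q(93) + d(-52, -47)) + 6506 = sqrt(84/93 + 1/(2*(-73 - 47))) + 6506 = sqrt(84*(1/93) + (1/2)/(-120)) + 6506 = sqrt(28/31 + (1/2)*(-1/120)) + 6506 = sqrt(28/31 - 1/240) + 6506 = sqrt(6689/7440) + 6506 = sqrt(3110385)/1860 + 6506 = 6506 + sqrt(3110385)/1860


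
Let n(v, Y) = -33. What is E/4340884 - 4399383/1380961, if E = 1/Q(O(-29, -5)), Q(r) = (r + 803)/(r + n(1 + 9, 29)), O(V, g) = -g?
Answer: -3857636687130271/1210907484923848 ≈ -3.1857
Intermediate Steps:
Q(r) = (803 + r)/(-33 + r) (Q(r) = (r + 803)/(r - 33) = (803 + r)/(-33 + r))
E = -7/202 (E = 1/((803 - 1*(-5))/(-33 - 1*(-5))) = 1/((803 + 5)/(-33 + 5)) = 1/(808/(-28)) = 1/(-1/28*808) = 1/(-202/7) = -7/202 ≈ -0.034653)
E/4340884 - 4399383/1380961 = -7/202/4340884 - 4399383/1380961 = -7/202*1/4340884 - 4399383*1/1380961 = -7/876858568 - 4399383/1380961 = -3857636687130271/1210907484923848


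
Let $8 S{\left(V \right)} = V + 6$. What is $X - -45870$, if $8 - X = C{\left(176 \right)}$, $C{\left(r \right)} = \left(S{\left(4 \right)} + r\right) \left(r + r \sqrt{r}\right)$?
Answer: $14682 - 124784 \sqrt{11} \approx -3.9918 \cdot 10^{5}$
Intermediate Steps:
$S{\left(V \right)} = \frac{3}{4} + \frac{V}{8}$ ($S{\left(V \right)} = \frac{V + 6}{8} = \frac{6 + V}{8} = \frac{3}{4} + \frac{V}{8}$)
$C{\left(r \right)} = \left(\frac{5}{4} + r\right) \left(r + r^{\frac{3}{2}}\right)$ ($C{\left(r \right)} = \left(\left(\frac{3}{4} + \frac{1}{8} \cdot 4\right) + r\right) \left(r + r \sqrt{r}\right) = \left(\left(\frac{3}{4} + \frac{1}{2}\right) + r\right) \left(r + r^{\frac{3}{2}}\right) = \left(\frac{5}{4} + r\right) \left(r + r^{\frac{3}{2}}\right)$)
$X = -31188 - 124784 \sqrt{11}$ ($X = 8 - \left(176^{2} + 176^{\frac{5}{2}} + \frac{5}{4} \cdot 176 + \frac{5 \cdot 176^{\frac{3}{2}}}{4}\right) = 8 - \left(30976 + 123904 \sqrt{11} + 220 + \frac{5 \cdot 704 \sqrt{11}}{4}\right) = 8 - \left(30976 + 123904 \sqrt{11} + 220 + 880 \sqrt{11}\right) = 8 - \left(31196 + 124784 \sqrt{11}\right) = -31188 - 124784 \sqrt{11} \approx -4.4505 \cdot 10^{5}$)
$X - -45870 = \left(-31188 - 124784 \sqrt{11}\right) - -45870 = \left(-31188 - 124784 \sqrt{11}\right) + 45870 = 14682 - 124784 \sqrt{11}$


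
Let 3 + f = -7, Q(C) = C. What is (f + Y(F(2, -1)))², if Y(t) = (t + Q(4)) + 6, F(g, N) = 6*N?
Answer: 36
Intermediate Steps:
Y(t) = 10 + t (Y(t) = (t + 4) + 6 = (4 + t) + 6 = 10 + t)
f = -10 (f = -3 - 7 = -10)
(f + Y(F(2, -1)))² = (-10 + (10 + 6*(-1)))² = (-10 + (10 - 6))² = (-10 + 4)² = (-6)² = 36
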